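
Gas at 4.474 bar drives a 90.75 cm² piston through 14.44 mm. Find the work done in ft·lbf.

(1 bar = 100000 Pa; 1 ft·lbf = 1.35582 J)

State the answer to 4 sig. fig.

4.474 bar → 447400 Pa
90.75 cm² → 0.009075 m²
F = P × A = 447400 × 0.009075 = 4060.16 N
14.44 mm → 0.01444 m
W = F × d = 4060.16 × 0.01444 = 58.6287 J
In ft·lbf: 58.6287 / 1.35582 = 43.2422 ft·lbf

43.24 ft·lbf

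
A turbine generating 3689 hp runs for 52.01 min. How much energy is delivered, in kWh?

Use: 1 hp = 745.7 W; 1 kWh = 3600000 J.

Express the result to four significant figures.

2385 kWh

3689 hp × 745.7 = 2.75089×10⁶ W
52.01 min × 60 = 3120.6 s
E = P × t = 2.75089×10⁶ W × 3120.6 s = 8.58443×10⁹ J
8.58443×10⁹ J ÷ (3600000 J/kWh) = 2384.56 kWh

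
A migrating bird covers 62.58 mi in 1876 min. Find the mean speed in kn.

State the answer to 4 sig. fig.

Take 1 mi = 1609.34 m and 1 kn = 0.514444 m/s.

1.739 kn

62.58 mi × 1609.34 → 100712 m
1876 min × 60 → 112560 s
v = d / t = 100712 m / 112560 s = 0.894741 m/s
0.894741 m/s ÷ (0.514444 m/s/kn) = 1.73924 kn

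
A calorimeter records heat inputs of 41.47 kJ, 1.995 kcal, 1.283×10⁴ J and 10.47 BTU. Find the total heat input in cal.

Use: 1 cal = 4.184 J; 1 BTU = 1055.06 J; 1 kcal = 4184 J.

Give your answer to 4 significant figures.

1.761×10⁴ cal

41.47 kJ × 1000 = 41470 J
1.995 kcal × 4184 = 8347.08 J
1.283×10⁴ J (already J)
10.47 BTU × 1055.06 = 11046.5 J
Total: 41470 + 8347.08 + 12830 + 11046.5 = 73693.6 J
In cal: 73693.6 / 4.184 = 17613.2 cal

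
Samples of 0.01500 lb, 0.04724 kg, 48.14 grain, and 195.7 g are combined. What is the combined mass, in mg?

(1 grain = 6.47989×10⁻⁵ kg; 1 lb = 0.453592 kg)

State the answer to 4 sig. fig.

0.01500 lb × 0.453592 → 0.00680388 kg
0.04724 kg (already kg)
48.14 grain × 6.47989×10⁻⁵ → 0.00311942 kg
195.7 g × 0.001 → 0.1957 kg
Combined: 0.00680388 + 0.04724 + 0.00311942 + 0.1957 = 0.252863 kg
In mg: 0.252863 / 10⁻⁶ = 252863 mg

2.529×10⁵ mg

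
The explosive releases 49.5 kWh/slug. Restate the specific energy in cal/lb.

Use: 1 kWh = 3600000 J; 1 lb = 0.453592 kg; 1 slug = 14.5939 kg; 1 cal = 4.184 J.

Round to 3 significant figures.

49.5 kWh/slug × 3600000 J/kWh ÷ 14.5939 kg/slug = 1.22106×10⁷ J/kg
1.22106×10⁷ J/kg ÷ 4.184 J/cal × 0.453592 kg/lb = 1.32376×10⁶ cal/lb

1.32×10⁶ cal/lb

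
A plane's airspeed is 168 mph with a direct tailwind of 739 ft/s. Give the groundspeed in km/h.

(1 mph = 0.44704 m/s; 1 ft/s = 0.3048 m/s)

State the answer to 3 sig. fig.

168 mph × 0.44704 → 75.1027 m/s
739 ft/s × 0.3048 → 225.247 m/s
Total: 75.1027 + 225.247 = 300.35 m/s
In km/h: 300.35 / (1/3.6) = 1081.26 km/h

1080 km/h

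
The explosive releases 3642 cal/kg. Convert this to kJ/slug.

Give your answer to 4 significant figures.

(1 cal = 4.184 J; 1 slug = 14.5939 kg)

3642 cal/kg × 4.184 J/cal = 15238.1 J/kg
15238.1 J/kg ÷ 1000 J/kJ × 14.5939 kg/slug = 222.383 kJ/slug

222.4 kJ/slug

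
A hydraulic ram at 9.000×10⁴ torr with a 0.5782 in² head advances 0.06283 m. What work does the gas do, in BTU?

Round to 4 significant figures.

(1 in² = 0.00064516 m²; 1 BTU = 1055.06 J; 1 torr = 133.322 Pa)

9.000×10⁴ torr → 1.1999×10⁷ Pa
0.5782 in² → 3.73032×10⁻⁴ m²
F = P × A = 1.1999×10⁷ × 3.73032×10⁻⁴ = 4476.01 N
W = F × d = 4476.01 × 0.06283 = 281.228 J
In BTU: 281.228 / 1055.06 = 0.266552 BTU

0.2666 BTU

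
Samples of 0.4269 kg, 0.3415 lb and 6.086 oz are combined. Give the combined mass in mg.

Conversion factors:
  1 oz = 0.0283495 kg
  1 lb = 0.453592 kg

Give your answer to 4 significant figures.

7.543×10⁵ mg

0.4269 kg (already kg)
0.3415 lb × 0.453592 → 0.154902 kg
6.086 oz × 0.0283495 → 0.172535 kg
Sum: 0.4269 + 0.154902 + 0.172535 = 0.754337 kg
In mg: 0.754337 / 10⁻⁶ = 754337 mg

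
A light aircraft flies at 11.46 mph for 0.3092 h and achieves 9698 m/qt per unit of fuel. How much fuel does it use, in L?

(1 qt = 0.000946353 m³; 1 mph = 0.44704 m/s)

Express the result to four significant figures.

0.5565 L

11.46 mph → 5.12308 m/s
0.3092 h → 1113.12 s
d = v × t = 5.12308 × 1113.12 = 5702.6 m
9698 m/qt → 1.02478×10⁷ m/m³
V = d / (distance per unit fuel) = 5702.6 / 1.02478×10⁷ = 5.56471×10⁻⁴ m³
In L: 5.56471×10⁻⁴ / 0.001 = 0.556471 L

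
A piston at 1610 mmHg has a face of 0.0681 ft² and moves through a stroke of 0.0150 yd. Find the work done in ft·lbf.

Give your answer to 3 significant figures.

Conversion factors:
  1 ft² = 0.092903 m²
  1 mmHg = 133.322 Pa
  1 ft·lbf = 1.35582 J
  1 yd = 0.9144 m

13.7 ft·lbf

1610 mmHg → 214648 Pa
0.0681 ft² → 0.00632669 m²
F = P × A = 214648 × 0.00632669 = 1358.01 N
0.0150 yd → 0.013716 m
W = F × d = 1358.01 × 0.013716 = 18.6265 J
In ft·lbf: 18.6265 / 1.35582 = 13.7382 ft·lbf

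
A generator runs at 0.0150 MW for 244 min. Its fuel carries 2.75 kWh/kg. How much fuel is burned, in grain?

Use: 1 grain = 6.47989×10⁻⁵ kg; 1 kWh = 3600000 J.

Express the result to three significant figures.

0.0150 MW → 15000 W
244 min → 14640 s
E = P × t = 15000 × 14640 = 2.196×10⁸ J
2.75 kWh/kg → 9.9×10⁶ J/kg
m = E / e_s = 2.196×10⁸ / 9.9×10⁶ = 22.1818 kg
In grain: 22.1818 / 6.47989×10⁻⁵ = 342318 grain

3.42×10⁵ grain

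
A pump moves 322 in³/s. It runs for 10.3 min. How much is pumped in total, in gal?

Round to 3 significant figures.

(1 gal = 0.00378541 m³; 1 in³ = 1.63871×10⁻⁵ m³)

322 in³/s → 0.00527665 m³/s
10.3 min → 618 s
V = Q × t = 0.00527665 × 618 = 3.26097 m³
In gal: 3.26097 / 0.00378541 = 861.458 gal

861 gal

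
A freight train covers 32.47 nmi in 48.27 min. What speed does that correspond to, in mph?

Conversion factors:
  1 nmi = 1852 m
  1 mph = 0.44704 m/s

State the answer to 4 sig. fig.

46.45 mph

32.47 nmi × 1852 → 60134.4 m
48.27 min × 60 → 2896.2 s
v = d / t = 60134.4 m / 2896.2 s = 20.7632 m/s
20.7632 m/s ÷ (0.44704 m/s/mph) = 46.446 mph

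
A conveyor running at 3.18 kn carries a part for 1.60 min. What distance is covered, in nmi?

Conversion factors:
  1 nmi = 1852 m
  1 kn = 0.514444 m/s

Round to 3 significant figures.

3.18 kn × 0.514444 = 1.63593 m/s
1.60 min × 60 = 96 s
d = v × t = 1.63593 m/s × 96 s = 157.049 m
157.049 m ÷ (1852 m/nmi) = 0.0847997 nmi

0.0848 nmi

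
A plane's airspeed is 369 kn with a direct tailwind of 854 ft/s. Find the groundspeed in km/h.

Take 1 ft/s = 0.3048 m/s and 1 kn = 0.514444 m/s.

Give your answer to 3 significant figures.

1620 km/h

369 kn × 0.514444 → 189.83 m/s
854 ft/s × 0.3048 → 260.299 m/s
Sum: 189.83 + 260.299 = 450.129 m/s
In km/h: 450.129 / (1/3.6) = 1620.46 km/h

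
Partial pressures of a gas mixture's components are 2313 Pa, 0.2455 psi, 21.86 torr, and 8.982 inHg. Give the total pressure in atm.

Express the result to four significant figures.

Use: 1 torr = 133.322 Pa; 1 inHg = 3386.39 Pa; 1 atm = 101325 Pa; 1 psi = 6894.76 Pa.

2313 Pa (already Pa)
0.2455 psi × 6894.76 = 1692.66 Pa
21.86 torr × 133.322 = 2914.42 Pa
8.982 inHg × 3386.39 = 30416.6 Pa
Total: 2313 + 1692.66 + 2914.42 + 30416.6 = 37336.7 Pa
In atm: 37336.7 / 101325 = 0.368485 atm

0.3685 atm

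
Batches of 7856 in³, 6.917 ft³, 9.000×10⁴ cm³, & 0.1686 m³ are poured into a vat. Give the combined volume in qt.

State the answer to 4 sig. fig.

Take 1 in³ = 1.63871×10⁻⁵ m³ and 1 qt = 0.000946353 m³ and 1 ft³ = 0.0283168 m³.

7856 in³ × 1.63871×10⁻⁵ = 0.128737 m³
6.917 ft³ × 0.0283168 = 0.195867 m³
9.000×10⁴ cm³ × 10⁻⁶ = 0.09 m³
0.1686 m³ (already m³)
Total: 0.128737 + 0.195867 + 0.09 + 0.1686 = 0.583204 m³
In qt: 0.583204 / 0.000946353 = 616.265 qt

616.3 qt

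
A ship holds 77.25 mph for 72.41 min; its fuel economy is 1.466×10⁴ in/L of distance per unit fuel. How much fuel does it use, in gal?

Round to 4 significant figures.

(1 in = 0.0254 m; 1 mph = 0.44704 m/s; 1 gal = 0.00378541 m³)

106.4 gal

77.25 mph → 34.5338 m/s
72.41 min → 4344.6 s
d = v × t = 34.5338 × 4344.6 = 150036 m
1.466×10⁴ in/L → 372364 m/m³
V = d / (distance per unit fuel) = 150036 / 372364 = 0.402928 m³
In gal: 0.402928 / 0.00378541 = 106.442 gal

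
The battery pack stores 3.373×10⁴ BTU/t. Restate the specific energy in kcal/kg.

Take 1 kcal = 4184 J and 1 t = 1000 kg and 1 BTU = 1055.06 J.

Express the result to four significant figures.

3.373×10⁴ BTU/t × 1055.06 J/BTU ÷ 1000 kg/t = 35587.2 J/kg
35587.2 J/kg ÷ 4184 J/kcal = 8.50554 kcal/kg

8.506 kcal/kg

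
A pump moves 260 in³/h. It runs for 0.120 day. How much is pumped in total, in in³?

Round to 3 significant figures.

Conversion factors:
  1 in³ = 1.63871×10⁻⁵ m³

260 in³/h → 1.18351×10⁻⁶ m³/s
0.120 day → 10368 s
V = Q × t = 1.18351×10⁻⁶ × 10368 = 0.0122706 m³
In in³: 0.0122706 / 1.63871×10⁻⁵ = 748.796 in³

749 in³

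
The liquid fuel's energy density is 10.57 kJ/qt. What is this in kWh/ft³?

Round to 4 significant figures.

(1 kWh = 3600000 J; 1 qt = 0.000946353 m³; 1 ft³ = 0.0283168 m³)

0.08785 kWh/ft³

10.57 kJ/qt × 1000 J/kJ ÷ 0.000946353 m³/qt = 1.11692×10⁷ J/m³
1.11692×10⁷ J/m³ ÷ 3600000 J/kWh × 0.0283168 m³/ft³ = 0.0878544 kWh/ft³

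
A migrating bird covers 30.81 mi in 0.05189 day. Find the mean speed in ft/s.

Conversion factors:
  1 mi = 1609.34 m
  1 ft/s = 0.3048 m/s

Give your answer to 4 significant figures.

30.81 mi × 1609.34 = 49583.8 m
0.05189 day × 86400 = 4483.3 s
v = d / t = 49583.8 m / 4483.3 s = 11.0597 m/s
11.0597 m/s ÷ (0.3048 m/s/ft/s) = 36.2851 ft/s

36.29 ft/s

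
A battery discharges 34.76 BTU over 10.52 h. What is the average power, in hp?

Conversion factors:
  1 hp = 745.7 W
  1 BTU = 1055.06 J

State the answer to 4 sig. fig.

0.001299 hp

34.76 BTU × 1055.06 → 36673.9 J
10.52 h × 3600 → 37872 s
P = E / t = 36673.9 J / 37872 s = 0.968364 W
0.968364 W ÷ (745.7 W/hp) = 0.0012986 hp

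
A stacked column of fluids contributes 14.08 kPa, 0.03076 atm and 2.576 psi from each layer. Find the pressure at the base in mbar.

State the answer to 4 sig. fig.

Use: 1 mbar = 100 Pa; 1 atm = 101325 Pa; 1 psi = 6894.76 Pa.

349.6 mbar

14.08 kPa × 1000 → 14080 Pa
0.03076 atm × 101325 → 3116.76 Pa
2.576 psi × 6894.76 → 17760.9 Pa
Combined: 14080 + 3116.76 + 17760.9 = 34957.7 Pa
In mbar: 34957.7 / 100 = 349.577 mbar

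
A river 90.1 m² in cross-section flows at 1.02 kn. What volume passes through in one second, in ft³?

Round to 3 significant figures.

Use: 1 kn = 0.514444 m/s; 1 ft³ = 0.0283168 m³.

1670 ft³

1.02 kn × 0.514444 = 0.524733 m/s
V = v × A × t = 0.524733 m/s × 90.1 m² × 1 s = 47.2784 m³
47.2784 m³ ÷ (0.0283168 m³/ft³) = 1669.62 ft³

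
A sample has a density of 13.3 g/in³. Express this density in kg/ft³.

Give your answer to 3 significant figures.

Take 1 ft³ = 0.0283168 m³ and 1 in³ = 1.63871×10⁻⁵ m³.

13.3 g/in³ × 0.001 kg/g ÷ 1.63871×10⁻⁵ m³/in³ = 811.614 kg/m³
811.614 kg/m³ × 0.0283168 m³/ft³ = 22.9823 kg/ft³

23.0 kg/ft³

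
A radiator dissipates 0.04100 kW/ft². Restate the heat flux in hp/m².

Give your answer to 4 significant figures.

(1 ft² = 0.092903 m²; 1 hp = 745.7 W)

0.5918 hp/m²

0.04100 kW/ft² × 1000 W/kW ÷ 0.092903 m²/ft² = 441.321 W/m²
441.321 W/m² ÷ 745.7 W/hp = 0.591821 hp/m²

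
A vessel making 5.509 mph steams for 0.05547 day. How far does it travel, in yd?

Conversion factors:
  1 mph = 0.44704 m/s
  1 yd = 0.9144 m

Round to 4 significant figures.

5.509 mph × 0.44704 → 2.46274 m/s
0.05547 day × 86400 → 4792.61 s
d = v × t = 2.46274 m/s × 4792.61 s = 11803 m
11803 m ÷ (0.9144 m/yd) = 12907.9 yd

1.291×10⁴ yd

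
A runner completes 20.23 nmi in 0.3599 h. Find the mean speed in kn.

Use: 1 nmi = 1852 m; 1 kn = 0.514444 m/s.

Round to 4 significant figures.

20.23 nmi × 1852 → 37466 m
0.3599 h × 3600 → 1295.64 s
v = d / t = 37466 m / 1295.64 s = 28.917 m/s
28.917 m/s ÷ (0.514444 m/s/kn) = 56.2102 kn

56.21 kn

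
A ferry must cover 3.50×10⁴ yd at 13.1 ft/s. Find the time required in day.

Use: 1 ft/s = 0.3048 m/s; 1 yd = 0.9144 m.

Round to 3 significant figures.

0.0928 day

3.50×10⁴ yd × 0.9144 = 32004 m
13.1 ft/s × 0.3048 = 3.99288 m/s
t = d / v = 32004 m / 3.99288 m/s = 8015.27 s
8015.27 s ÷ (86400 s/day) = 0.0927693 day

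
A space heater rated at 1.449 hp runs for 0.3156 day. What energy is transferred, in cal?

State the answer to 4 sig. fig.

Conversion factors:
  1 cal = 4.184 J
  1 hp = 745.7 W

1.449 hp × 745.7 = 1080.52 W
0.3156 day × 86400 = 27267.8 s
E = P × t = 1080.52 W × 27267.8 s = 2.94634×10⁷ J
2.94634×10⁷ J ÷ (4.184 J/cal) = 7.04192×10⁶ cal

7.042×10⁶ cal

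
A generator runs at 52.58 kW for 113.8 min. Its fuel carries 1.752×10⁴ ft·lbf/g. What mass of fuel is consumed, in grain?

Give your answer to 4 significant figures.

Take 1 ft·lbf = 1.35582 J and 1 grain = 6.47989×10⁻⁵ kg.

2.332×10⁵ grain

52.58 kW → 52580 W
113.8 min → 6828 s
E = P × t = 52580 × 6828 = 3.59016×10⁸ J
1.752×10⁴ ft·lbf/g → 2.3754×10⁷ J/kg
m = E / e_s = 3.59016×10⁸ / 2.3754×10⁷ = 15.1139 kg
In grain: 15.1139 / 6.47989×10⁻⁵ = 233243 grain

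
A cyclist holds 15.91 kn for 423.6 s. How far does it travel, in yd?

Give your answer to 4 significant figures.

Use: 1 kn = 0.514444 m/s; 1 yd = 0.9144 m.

3792 yd

15.91 kn × 0.514444 = 8.1848 m/s
d = v × t = 8.1848 m/s × 423.6 s = 3467.08 m
3467.08 m ÷ (0.9144 m/yd) = 3791.64 yd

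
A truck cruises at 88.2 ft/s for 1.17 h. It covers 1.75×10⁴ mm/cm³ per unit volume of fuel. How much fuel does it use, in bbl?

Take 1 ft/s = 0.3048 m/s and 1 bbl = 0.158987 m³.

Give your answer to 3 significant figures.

88.2 ft/s → 26.8834 m/s
1.17 h → 4212 s
d = v × t = 26.8834 × 4212 = 113233 m
1.75×10⁴ mm/cm³ → 1.75×10⁷ m/m³
V = d / (distance per unit fuel) = 113233 / 1.75×10⁷ = 0.00647046 m³
In bbl: 0.00647046 / 0.158987 = 0.040698 bbl

0.0407 bbl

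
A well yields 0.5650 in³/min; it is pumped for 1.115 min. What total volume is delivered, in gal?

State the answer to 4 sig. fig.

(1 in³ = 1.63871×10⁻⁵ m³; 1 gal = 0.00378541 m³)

0.5650 in³/min → 1.54312×10⁻⁷ m³/s
1.115 min → 66.9 s
V = Q × t = 1.54312×10⁻⁷ × 66.9 = 1.03235×10⁻⁵ m³
In gal: 1.03235×10⁻⁵ / 0.00378541 = 0.00272718 gal

0.002727 gal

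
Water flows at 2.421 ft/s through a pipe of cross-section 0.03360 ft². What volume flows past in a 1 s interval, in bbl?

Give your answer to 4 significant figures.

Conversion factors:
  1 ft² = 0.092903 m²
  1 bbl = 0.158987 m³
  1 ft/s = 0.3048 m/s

2.421 ft/s × 0.3048 = 0.737921 m/s
0.03360 ft² × 0.092903 = 0.00312154 m²
V = v × A × t = 0.737921 m/s × 0.00312154 m² × 1 s = 0.00230345 m³
0.00230345 m³ ÷ (0.158987 m³/bbl) = 0.0144883 bbl

0.01449 bbl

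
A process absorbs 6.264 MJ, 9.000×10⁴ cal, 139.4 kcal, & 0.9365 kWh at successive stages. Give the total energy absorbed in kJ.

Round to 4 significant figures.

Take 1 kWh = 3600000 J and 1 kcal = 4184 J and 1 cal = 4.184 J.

1.060×10⁴ kJ

6.264 MJ × 1000000 = 6.264×10⁶ J
9.000×10⁴ cal × 4.184 = 376560 J
139.4 kcal × 4184 = 583250 J
0.9365 kWh × 3600000 = 3.3714×10⁶ J
Total: 6.264×10⁶ + 376560 + 583250 + 3.3714×10⁶ = 1.05952×10⁷ J
In kJ: 1.05952×10⁷ / 1000 = 10595.2 kJ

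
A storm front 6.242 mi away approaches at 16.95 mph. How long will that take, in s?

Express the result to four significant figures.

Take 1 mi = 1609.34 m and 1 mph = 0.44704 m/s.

6.242 mi × 1609.34 → 10045.5 m
16.95 mph × 0.44704 → 7.57733 m/s
t = d / v = 10045.5 m / 7.57733 m/s = 1325.73 s

1326 s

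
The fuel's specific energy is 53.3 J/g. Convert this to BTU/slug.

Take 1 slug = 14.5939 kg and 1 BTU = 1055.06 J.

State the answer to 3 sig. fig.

53.3 J/g ÷ 0.001 kg/g = 53300 J/kg
53300 J/kg ÷ 1055.06 J/BTU × 14.5939 kg/slug = 737.261 BTU/slug

737 BTU/slug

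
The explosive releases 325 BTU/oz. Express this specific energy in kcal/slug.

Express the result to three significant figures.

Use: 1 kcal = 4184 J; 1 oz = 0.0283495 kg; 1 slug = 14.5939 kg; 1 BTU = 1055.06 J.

4.22×10⁴ kcal/slug

325 BTU/oz × 1055.06 J/BTU ÷ 0.0283495 kg/oz = 1.20953×10⁷ J/kg
1.20953×10⁷ J/kg ÷ 4184 J/kcal × 14.5939 kg/slug = 42188.7 kcal/slug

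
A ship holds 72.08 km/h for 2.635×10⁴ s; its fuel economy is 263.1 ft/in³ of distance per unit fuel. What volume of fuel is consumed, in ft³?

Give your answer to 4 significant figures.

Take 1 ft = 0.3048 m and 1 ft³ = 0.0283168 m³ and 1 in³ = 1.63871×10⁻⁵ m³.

72.08 km/h → 20.0222 m/s
d = v × t = 20.0222 × 26350 = 527585 m
263.1 ft/in³ → 4.89366×10⁶ m/m³
V = d / (distance per unit fuel) = 527585 / 4.89366×10⁶ = 0.10781 m³
In ft³: 0.10781 / 0.0283168 = 3.80728 ft³

3.807 ft³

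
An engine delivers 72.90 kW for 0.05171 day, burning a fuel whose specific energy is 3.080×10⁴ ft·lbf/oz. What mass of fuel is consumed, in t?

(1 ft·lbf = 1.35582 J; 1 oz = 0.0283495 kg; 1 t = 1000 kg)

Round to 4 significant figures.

0.2211 t

72.90 kW → 72900 W
0.05171 day → 4467.74 s
E = P × t = 72900 × 4467.74 = 3.25698×10⁸ J
3.080×10⁴ ft·lbf/oz → 1.47302×10⁶ J/kg
m = E / e_s = 3.25698×10⁸ / 1.47302×10⁶ = 221.109 kg
In t: 221.109 / 1000 = 0.221109 t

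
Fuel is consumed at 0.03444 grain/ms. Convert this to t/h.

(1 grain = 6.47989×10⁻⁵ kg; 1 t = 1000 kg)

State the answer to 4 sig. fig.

0.008034 t/h

0.03444 grain/ms × 6.47989×10⁻⁵ kg/grain ÷ 0.001 s/ms = 0.00223167 kg/s
0.00223167 kg/s ÷ 1000 kg/t × 3600 s/h = 0.00803401 t/h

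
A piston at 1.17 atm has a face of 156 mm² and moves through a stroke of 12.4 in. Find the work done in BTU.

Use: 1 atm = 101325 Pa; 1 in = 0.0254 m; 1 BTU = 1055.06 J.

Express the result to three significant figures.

1.17 atm → 118550 Pa
156 mm² → 1.56×10⁻⁴ m²
F = P × A = 118550 × 1.56×10⁻⁴ = 18.4938 N
12.4 in → 0.31496 m
W = F × d = 18.4938 × 0.31496 = 5.82481 J
In BTU: 5.82481 / 1055.06 = 0.00552083 BTU

0.00552 BTU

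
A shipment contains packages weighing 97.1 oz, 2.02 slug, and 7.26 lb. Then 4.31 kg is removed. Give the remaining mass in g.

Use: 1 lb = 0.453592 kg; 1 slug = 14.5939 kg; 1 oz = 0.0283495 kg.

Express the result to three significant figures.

97.1 oz × 0.0283495 = 2.75274 kg
2.02 slug × 14.5939 = 29.4797 kg
7.26 lb × 0.453592 = 3.29308 kg
4.31 kg (already kg)
Result: 2.75274 + 29.4797 + 3.29308 − 4.31 = 31.2155 kg
In g: 31.2155 / 0.001 = 31215.5 g

3.12×10⁴ g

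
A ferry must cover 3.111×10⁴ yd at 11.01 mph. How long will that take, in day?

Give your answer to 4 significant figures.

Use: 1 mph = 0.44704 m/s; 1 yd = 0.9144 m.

0.06689 day

3.111×10⁴ yd × 0.9144 = 28447 m
11.01 mph × 0.44704 = 4.92191 m/s
t = d / v = 28447 m / 4.92191 m/s = 5779.67 s
5779.67 s ÷ (86400 s/day) = 0.0668943 day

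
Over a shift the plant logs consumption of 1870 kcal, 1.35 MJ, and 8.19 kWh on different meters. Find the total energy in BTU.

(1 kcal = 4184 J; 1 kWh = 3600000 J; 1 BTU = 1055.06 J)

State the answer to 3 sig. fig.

1870 kcal × 4184 = 7.82408×10⁶ J
1.35 MJ × 1000000 = 1.35×10⁶ J
8.19 kWh × 3600000 = 2.9484×10⁷ J
Total: 7.82408×10⁶ + 1.35×10⁶ + 2.9484×10⁷ = 3.86581×10⁷ J
In BTU: 3.86581×10⁷ / 1055.06 = 36640.7 BTU

3.66×10⁴ BTU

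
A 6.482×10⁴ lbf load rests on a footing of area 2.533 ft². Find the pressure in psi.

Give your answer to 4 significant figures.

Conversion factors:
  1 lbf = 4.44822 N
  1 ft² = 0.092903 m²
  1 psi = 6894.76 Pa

177.7 psi

6.482×10⁴ lbf × 4.44822 → 288334 N
2.533 ft² × 0.092903 → 0.235323 m²
P = F / A = 288334 N / 0.235323 m² = 1.22527×10⁶ Pa
1.22527×10⁶ Pa ÷ (6894.76 Pa/psi) = 177.71 psi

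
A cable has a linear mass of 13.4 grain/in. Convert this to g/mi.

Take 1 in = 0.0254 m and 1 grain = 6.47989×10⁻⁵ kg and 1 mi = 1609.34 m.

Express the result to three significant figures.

5.50×10⁴ g/mi

13.4 grain/in × 6.47989×10⁻⁵ kg/grain ÷ 0.0254 m/in = 0.0341852 kg/m
0.0341852 kg/m ÷ 0.001 kg/g × 1609.34 m/mi = 55015.6 g/mi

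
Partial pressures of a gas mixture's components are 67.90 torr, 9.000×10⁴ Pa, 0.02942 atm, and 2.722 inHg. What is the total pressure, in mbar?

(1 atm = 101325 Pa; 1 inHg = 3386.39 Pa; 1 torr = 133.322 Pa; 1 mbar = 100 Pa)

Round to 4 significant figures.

1113 mbar

67.90 torr × 133.322 → 9052.56 Pa
9.000×10⁴ Pa (already Pa)
0.02942 atm × 101325 → 2980.98 Pa
2.722 inHg × 3386.39 → 9217.75 Pa
Total: 9052.56 + 90000 + 2980.98 + 9217.75 = 111251 Pa
In mbar: 111251 / 100 = 1112.51 mbar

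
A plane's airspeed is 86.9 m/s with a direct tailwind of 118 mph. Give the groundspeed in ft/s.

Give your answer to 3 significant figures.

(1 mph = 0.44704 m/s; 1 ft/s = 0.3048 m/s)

86.9 m/s (already m/s)
118 mph × 0.44704 → 52.7507 m/s
Combined: 86.9 + 52.7507 = 139.651 m/s
In ft/s: 139.651 / 0.3048 = 458.173 ft/s

458 ft/s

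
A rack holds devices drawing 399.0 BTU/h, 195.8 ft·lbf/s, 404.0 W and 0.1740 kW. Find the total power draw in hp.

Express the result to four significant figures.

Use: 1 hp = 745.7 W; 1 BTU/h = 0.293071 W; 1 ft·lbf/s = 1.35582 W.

1.288 hp

399.0 BTU/h × 0.293071 = 116.935 W
195.8 ft·lbf/s × 1.35582 = 265.47 W
404.0 W (already W)
0.1740 kW × 1000 = 174 W
Total: 116.935 + 265.47 + 404 + 174 = 960.405 W
In hp: 960.405 / 745.7 = 1.28792 hp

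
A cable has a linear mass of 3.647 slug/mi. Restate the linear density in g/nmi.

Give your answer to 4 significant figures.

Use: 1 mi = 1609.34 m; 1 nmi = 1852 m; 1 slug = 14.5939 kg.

6.125×10⁴ g/nmi

3.647 slug/mi × 14.5939 kg/slug ÷ 1609.34 m/mi = 0.0330719 kg/m
0.0330719 kg/m ÷ 0.001 kg/g × 1852 m/nmi = 61249.2 g/nmi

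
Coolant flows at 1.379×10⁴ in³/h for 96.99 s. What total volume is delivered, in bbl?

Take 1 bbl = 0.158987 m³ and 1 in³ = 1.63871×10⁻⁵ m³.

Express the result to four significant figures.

1.379×10⁴ in³/h → 6.27717×10⁻⁵ m³/s
V = Q × t = 6.27717×10⁻⁵ × 96.99 = 0.00608823 m³
In bbl: 0.00608823 / 0.158987 = 0.0382939 bbl

0.03829 bbl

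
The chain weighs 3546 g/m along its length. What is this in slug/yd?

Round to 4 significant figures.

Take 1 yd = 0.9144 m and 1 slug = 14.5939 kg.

0.2222 slug/yd

3546 g/m × 0.001 kg/g = 3.546 kg/m
3.546 kg/m ÷ 14.5939 kg/slug × 0.9144 m/yd = 0.222179 slug/yd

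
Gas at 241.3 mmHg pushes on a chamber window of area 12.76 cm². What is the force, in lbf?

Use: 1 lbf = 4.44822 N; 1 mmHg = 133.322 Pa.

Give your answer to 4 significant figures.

241.3 mmHg × 133.322 = 32170.6 Pa
12.76 cm² × 0.0001 = 0.001276 m²
F = P × A = 32170.6 Pa × 0.001276 m² = 41.0497 N
41.0497 N ÷ (4.44822 N/lbf) = 9.22834 lbf

9.228 lbf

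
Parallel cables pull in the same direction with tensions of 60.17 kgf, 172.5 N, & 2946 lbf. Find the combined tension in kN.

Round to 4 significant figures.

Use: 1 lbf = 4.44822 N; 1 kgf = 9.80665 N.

13.87 kN

60.17 kgf × 9.80665 = 590.066 N
172.5 N (already N)
2946 lbf × 4.44822 = 13104.5 N
Total: 590.066 + 172.5 + 13104.5 = 13867.1 N
In kN: 13867.1 / 1000 = 13.8671 kN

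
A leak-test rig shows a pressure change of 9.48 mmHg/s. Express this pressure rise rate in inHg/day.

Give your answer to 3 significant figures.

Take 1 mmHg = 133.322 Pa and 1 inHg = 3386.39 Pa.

9.48 mmHg/s × 133.322 Pa/mmHg = 1263.89 Pa/s
1263.89 Pa/s ÷ 3386.39 Pa/inHg × 86400 s/day = 32246.8 inHg/day

3.22×10⁴ inHg/day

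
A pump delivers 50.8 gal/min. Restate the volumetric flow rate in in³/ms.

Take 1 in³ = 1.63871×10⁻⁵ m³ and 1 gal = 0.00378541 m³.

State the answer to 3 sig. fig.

50.8 gal/min × 0.00378541 m³/gal ÷ 60 s/min = 0.00320498 m³/s
0.00320498 m³/s ÷ 1.63871×10⁻⁵ m³/in³ × 0.001 s/ms = 0.195579 in³/ms

0.196 in³/ms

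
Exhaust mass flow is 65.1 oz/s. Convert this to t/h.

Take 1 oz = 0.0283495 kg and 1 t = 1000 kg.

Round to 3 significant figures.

65.1 oz/s × 0.0283495 kg/oz = 1.84555 kg/s
1.84555 kg/s ÷ 1000 kg/t × 3600 s/h = 6.64398 t/h

6.64 t/h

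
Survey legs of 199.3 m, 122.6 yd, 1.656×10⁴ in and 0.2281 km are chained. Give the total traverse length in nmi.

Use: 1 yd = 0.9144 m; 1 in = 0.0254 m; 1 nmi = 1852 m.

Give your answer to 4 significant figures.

0.5184 nmi

199.3 m (already m)
122.6 yd × 0.9144 = 112.105 m
1.656×10⁴ in × 0.0254 = 420.624 m
0.2281 km × 1000 = 228.1 m
Sum: 199.3 + 112.105 + 420.624 + 228.1 = 960.129 m
In nmi: 960.129 / 1852 = 0.518428 nmi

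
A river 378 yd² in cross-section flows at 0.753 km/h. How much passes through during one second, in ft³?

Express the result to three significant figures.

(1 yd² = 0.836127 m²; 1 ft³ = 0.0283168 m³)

2330 ft³

0.753 km/h × (1/3.6) = 0.209167 m/s
378 yd² × 0.836127 = 316.056 m²
V = v × A × t = 0.209167 m/s × 316.056 m² × 1 s = 66.1085 m³
66.1085 m³ ÷ (0.0283168 m³/ft³) = 2334.6 ft³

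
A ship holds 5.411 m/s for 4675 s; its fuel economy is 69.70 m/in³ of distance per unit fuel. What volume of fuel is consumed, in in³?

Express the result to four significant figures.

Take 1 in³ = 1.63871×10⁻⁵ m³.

d = v × t = 5.411 × 4675 = 25296.4 m
69.70 m/in³ → 4.25335×10⁶ m/m³
V = d / (distance per unit fuel) = 25296.4 / 4.25335×10⁶ = 0.00594741 m³
In in³: 0.00594741 / 1.63871×10⁻⁵ = 362.932 in³

362.9 in³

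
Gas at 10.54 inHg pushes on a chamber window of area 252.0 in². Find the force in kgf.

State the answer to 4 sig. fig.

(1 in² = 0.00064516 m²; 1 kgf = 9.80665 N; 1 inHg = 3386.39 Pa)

10.54 inHg × 3386.39 → 35692.6 Pa
252.0 in² × 0.00064516 → 0.16258 m²
F = P × A = 35692.6 Pa × 0.16258 m² = 5802.9 N
5802.9 N ÷ (9.80665 N/kgf) = 591.731 kgf

591.7 kgf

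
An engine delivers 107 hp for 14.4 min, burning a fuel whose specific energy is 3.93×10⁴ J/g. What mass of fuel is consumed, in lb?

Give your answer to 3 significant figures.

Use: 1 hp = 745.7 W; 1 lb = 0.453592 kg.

107 hp → 79789.9 W
14.4 min → 864 s
E = P × t = 79789.9 × 864 = 6.89385×10⁷ J
3.93×10⁴ J/g → 3.93×10⁷ J/kg
m = E / e_s = 6.89385×10⁷ / 3.93×10⁷ = 1.75416 kg
In lb: 1.75416 / 0.453592 = 3.86726 lb

3.87 lb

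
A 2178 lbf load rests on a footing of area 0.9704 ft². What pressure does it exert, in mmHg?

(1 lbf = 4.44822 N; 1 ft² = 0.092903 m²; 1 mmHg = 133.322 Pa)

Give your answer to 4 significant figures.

806.0 mmHg

2178 lbf × 4.44822 → 9688.22 N
0.9704 ft² × 0.092903 → 0.0901531 m²
P = F / A = 9688.22 N / 0.0901531 m² = 107464 Pa
107464 Pa ÷ (133.322 Pa/mmHg) = 806.049 mmHg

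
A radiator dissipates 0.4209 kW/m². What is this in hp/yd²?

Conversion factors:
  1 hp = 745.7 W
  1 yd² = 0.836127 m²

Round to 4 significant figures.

0.4209 kW/m² × 1000 W/kW = 420.9 W/m²
420.9 W/m² ÷ 745.7 W/hp × 0.836127 m²/yd² = 0.47194 hp/yd²

0.4719 hp/yd²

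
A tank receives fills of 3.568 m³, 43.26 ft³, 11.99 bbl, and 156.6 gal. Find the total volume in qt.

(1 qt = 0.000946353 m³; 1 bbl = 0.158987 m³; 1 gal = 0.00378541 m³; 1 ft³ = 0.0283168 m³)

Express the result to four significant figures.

7705 qt

3.568 m³ (already m³)
43.26 ft³ × 0.0283168 = 1.22498 m³
11.99 bbl × 0.158987 = 1.90625 m³
156.6 gal × 0.00378541 = 0.592795 m³
Sum: 3.568 + 1.22498 + 1.90625 + 0.592795 = 7.29202 m³
In qt: 7.29202 / 0.000946353 = 7705.39 qt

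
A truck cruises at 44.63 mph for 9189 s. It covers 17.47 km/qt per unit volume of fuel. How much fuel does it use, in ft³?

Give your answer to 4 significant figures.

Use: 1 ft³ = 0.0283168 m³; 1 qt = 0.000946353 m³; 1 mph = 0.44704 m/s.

0.3507 ft³

44.63 mph → 19.9514 m/s
d = v × t = 19.9514 × 9189 = 183333 m
17.47 km/qt → 1.84603×10⁷ m/m³
V = d / (distance per unit fuel) = 183333 / 1.84603×10⁷ = 0.0099312 m³
In ft³: 0.0099312 / 0.0283168 = 0.350718 ft³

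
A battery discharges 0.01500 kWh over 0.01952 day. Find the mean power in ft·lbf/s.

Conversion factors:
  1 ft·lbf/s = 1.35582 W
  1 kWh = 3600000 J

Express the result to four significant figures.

0.01500 kWh × 3600000 = 54000 J
0.01952 day × 86400 = 1686.53 s
P = E / t = 54000 J / 1686.53 s = 32.0184 W
32.0184 W ÷ (1.35582 W/ft·lbf/s) = 23.6155 ft·lbf/s

23.62 ft·lbf/s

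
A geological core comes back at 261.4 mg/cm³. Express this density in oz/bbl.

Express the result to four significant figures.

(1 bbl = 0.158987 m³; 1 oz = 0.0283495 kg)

1466 oz/bbl

261.4 mg/cm³ × 10⁻⁶ kg/mg ÷ 10⁻⁶ m³/cm³ = 261.4 kg/m³
261.4 kg/m³ ÷ 0.0283495 kg/oz × 0.158987 m³/bbl = 1465.96 oz/bbl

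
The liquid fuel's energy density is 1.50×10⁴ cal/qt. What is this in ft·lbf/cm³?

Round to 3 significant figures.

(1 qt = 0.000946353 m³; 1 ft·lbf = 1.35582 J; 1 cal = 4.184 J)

1.50×10⁴ cal/qt × 4.184 J/cal ÷ 0.000946353 m³/qt = 6.63177×10⁷ J/m³
6.63177×10⁷ J/m³ ÷ 1.35582 J/ft·lbf × 10⁻⁶ m³/cm³ = 48.9134 ft·lbf/cm³

48.9 ft·lbf/cm³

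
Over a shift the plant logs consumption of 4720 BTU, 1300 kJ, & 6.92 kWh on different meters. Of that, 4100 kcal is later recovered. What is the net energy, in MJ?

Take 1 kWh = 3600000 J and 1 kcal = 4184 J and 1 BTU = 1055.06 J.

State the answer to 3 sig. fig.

14.0 MJ

4720 BTU × 1055.06 = 4.97988×10⁶ J
1300 kJ × 1000 = 1.3×10⁶ J
6.92 kWh × 3600000 = 2.4912×10⁷ J
4100 kcal × 4184 = 1.71544×10⁷ J
Result: 4.97988×10⁶ + 1.3×10⁶ + 2.4912×10⁷ − 1.71544×10⁷ = 1.40375×10⁷ J
In MJ: 1.40375×10⁷ / 1000000 = 14.0375 MJ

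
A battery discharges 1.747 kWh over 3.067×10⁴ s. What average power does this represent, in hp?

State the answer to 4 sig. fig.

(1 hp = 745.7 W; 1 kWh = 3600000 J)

0.2750 hp

1.747 kWh × 3600000 → 6.2892×10⁶ J
P = E / t = 6.2892×10⁶ J / 30670 s = 205.06 W
205.06 W ÷ (745.7 W/hp) = 0.27499 hp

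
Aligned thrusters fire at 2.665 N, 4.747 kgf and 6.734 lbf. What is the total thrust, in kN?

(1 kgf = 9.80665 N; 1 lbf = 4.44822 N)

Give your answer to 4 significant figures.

0.07917 kN

2.665 N (already N)
4.747 kgf × 9.80665 → 46.5522 N
6.734 lbf × 4.44822 → 29.9543 N
Combined: 2.665 + 46.5522 + 29.9543 = 79.1715 N
In kN: 79.1715 / 1000 = 0.0791715 kN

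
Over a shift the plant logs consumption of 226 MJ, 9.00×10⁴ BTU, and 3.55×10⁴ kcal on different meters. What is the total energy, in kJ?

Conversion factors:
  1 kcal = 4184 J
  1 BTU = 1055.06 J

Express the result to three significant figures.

226 MJ × 1000000 → 2.26×10⁸ J
9.00×10⁴ BTU × 1055.06 → 9.49554×10⁷ J
3.55×10⁴ kcal × 4184 → 1.48532×10⁸ J
Total: 2.26×10⁸ + 9.49554×10⁷ + 1.48532×10⁸ = 4.69487×10⁸ J
In kJ: 4.69487×10⁸ / 1000 = 469487 kJ

4.69×10⁵ kJ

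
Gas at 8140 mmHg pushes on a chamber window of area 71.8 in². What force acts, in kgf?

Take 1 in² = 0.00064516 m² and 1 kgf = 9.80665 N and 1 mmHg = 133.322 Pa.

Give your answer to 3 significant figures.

5130 kgf

8140 mmHg × 133.322 → 1.08524×10⁶ Pa
71.8 in² × 0.00064516 → 0.0463225 m²
F = P × A = 1.08524×10⁶ Pa × 0.0463225 m² = 50271 N
50271 N ÷ (9.80665 N/kgf) = 5126.22 kgf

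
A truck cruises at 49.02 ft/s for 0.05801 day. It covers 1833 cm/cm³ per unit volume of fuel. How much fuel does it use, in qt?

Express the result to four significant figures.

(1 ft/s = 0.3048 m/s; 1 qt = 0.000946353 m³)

4.317 qt

49.02 ft/s → 14.9413 m/s
0.05801 day → 5012.06 s
d = v × t = 14.9413 × 5012.06 = 74886.7 m
1833 cm/cm³ → 1.833×10⁷ m/m³
V = d / (distance per unit fuel) = 74886.7 / 1.833×10⁷ = 0.00408547 m³
In qt: 0.00408547 / 0.000946353 = 4.31707 qt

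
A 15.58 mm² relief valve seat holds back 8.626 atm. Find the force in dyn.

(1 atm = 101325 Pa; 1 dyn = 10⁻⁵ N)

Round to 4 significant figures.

1.362×10⁶ dyn

8.626 atm × 101325 = 874029 Pa
15.58 mm² × 10⁻⁶ = 1.558×10⁻⁵ m²
F = P × A = 874029 Pa × 1.558×10⁻⁵ m² = 13.6174 N
13.6174 N ÷ (10⁻⁵ N/dyn) = 1.36174×10⁶ dyn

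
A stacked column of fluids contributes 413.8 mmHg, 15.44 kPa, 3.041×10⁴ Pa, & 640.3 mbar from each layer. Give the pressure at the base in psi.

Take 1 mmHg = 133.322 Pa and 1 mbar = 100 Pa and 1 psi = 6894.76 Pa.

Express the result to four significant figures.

23.94 psi

413.8 mmHg × 133.322 → 55168.6 Pa
15.44 kPa × 1000 → 15440 Pa
3.041×10⁴ Pa (already Pa)
640.3 mbar × 100 → 64030 Pa
Combined: 55168.6 + 15440 + 30410 + 64030 = 165049 Pa
In psi: 165049 / 6894.76 = 23.9383 psi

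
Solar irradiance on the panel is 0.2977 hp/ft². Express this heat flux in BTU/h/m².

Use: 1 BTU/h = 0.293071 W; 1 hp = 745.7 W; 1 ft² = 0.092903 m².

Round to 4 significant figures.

8153 BTU/h/m²

0.2977 hp/ft² × 745.7 W/hp ÷ 0.092903 m²/ft² = 2389.53 W/m²
2389.53 W/m² ÷ 0.293071 W/BTU/h = 8153.42 BTU/h/m²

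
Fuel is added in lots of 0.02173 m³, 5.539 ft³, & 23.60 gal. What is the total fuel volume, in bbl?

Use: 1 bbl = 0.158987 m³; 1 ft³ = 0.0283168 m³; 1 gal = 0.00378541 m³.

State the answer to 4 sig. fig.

1.685 bbl

0.02173 m³ (already m³)
5.539 ft³ × 0.0283168 = 0.156847 m³
23.60 gal × 0.00378541 = 0.0893357 m³
Total: 0.02173 + 0.156847 + 0.0893357 = 0.267913 m³
In bbl: 0.267913 / 0.158987 = 1.68513 bbl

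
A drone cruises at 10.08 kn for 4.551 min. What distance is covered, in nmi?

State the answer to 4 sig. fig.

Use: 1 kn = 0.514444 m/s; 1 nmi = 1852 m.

0.7646 nmi

10.08 kn × 0.514444 → 5.1856 m/s
4.551 min × 60 → 273.06 s
d = v × t = 5.1856 m/s × 273.06 s = 1415.98 m
1415.98 m ÷ (1852 m/nmi) = 0.764568 nmi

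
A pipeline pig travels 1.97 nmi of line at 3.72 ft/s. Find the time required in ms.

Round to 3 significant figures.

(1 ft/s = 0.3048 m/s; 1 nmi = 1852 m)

1.97 nmi × 1852 = 3648.44 m
3.72 ft/s × 0.3048 = 1.13386 m/s
t = d / v = 3648.44 m / 1.13386 m/s = 3217.72 s
3217.72 s ÷ (0.001 s/ms) = 3.21772×10⁶ ms

3.22×10⁶ ms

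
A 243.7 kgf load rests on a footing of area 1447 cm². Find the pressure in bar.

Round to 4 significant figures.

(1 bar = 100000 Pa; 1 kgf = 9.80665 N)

243.7 kgf × 9.80665 = 2389.88 N
1447 cm² × 0.0001 = 0.1447 m²
P = F / A = 2389.88 N / 0.1447 m² = 16516.1 Pa
16516.1 Pa ÷ (100000 Pa/bar) = 0.165161 bar

0.1652 bar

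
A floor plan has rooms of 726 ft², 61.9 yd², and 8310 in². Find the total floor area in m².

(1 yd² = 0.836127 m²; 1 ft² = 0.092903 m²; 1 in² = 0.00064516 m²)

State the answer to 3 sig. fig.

726 ft² × 0.092903 = 67.4476 m²
61.9 yd² × 0.836127 = 51.7563 m²
8310 in² × 0.00064516 = 5.36128 m²
Total: 67.4476 + 51.7563 + 5.36128 = 124.565 m²

125 m²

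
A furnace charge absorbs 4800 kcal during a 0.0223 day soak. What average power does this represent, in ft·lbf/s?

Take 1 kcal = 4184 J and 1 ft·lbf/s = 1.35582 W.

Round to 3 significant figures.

4800 kcal × 4184 → 2.00832×10⁷ J
0.0223 day × 86400 → 1926.72 s
P = E / t = 2.00832×10⁷ J / 1926.72 s = 10423.5 W
10423.5 W ÷ (1.35582 W/ft·lbf/s) = 7687.97 ft·lbf/s

7690 ft·lbf/s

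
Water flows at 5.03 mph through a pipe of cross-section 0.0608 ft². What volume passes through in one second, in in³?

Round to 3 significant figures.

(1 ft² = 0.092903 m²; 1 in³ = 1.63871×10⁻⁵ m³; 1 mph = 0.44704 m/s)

775 in³

5.03 mph × 0.44704 → 2.24861 m/s
0.0608 ft² × 0.092903 → 0.0056485 m²
V = v × A × t = 2.24861 m/s × 0.0056485 m² × 1 s = 0.0127013 m³
0.0127013 m³ ÷ (1.63871×10⁻⁵ m³/in³) = 775.079 in³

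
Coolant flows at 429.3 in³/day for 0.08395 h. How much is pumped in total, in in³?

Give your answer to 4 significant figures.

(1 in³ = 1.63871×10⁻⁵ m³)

1.502 in³

429.3 in³/day → 8.14234×10⁻⁸ m³/s
0.08395 h → 302.22 s
V = Q × t = 8.14234×10⁻⁸ × 302.22 = 2.46078×10⁻⁵ m³
In in³: 2.46078×10⁻⁵ / 1.63871×10⁻⁵ = 1.50166 in³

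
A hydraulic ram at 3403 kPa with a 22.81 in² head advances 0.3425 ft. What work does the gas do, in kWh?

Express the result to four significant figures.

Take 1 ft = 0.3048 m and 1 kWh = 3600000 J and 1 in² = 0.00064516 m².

0.001452 kWh

3403 kPa → 3.403×10⁶ Pa
22.81 in² → 0.0147161 m²
F = P × A = 3.403×10⁶ × 0.0147161 = 50078.9 N
0.3425 ft → 0.104394 m
W = F × d = 50078.9 × 0.104394 = 5227.94 J
In kWh: 5227.94 / 3600000 = 0.00145221 kWh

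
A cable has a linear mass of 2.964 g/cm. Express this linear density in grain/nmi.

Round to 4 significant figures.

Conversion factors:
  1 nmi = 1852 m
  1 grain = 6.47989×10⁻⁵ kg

2.964 g/cm × 0.001 kg/g ÷ 0.01 m/cm = 0.2964 kg/m
0.2964 kg/m ÷ 6.47989×10⁻⁵ kg/grain × 1852 m/nmi = 8.47133×10⁶ grain/nmi

8.471×10⁶ grain/nmi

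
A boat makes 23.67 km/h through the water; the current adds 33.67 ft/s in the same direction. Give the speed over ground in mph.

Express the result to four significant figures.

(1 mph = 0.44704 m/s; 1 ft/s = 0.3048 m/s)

23.67 km/h × (1/3.6) = 6.575 m/s
33.67 ft/s × 0.3048 = 10.2626 m/s
Sum: 6.575 + 10.2626 = 16.8376 m/s
In mph: 16.8376 / 0.44704 = 37.6646 mph

37.66 mph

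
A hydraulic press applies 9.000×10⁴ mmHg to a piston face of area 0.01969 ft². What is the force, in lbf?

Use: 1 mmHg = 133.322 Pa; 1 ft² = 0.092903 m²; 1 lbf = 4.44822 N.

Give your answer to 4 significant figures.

9.000×10⁴ mmHg × 133.322 = 1.1999×10⁷ Pa
0.01969 ft² × 0.092903 = 0.00182926 m²
F = P × A = 1.1999×10⁷ Pa × 0.00182926 m² = 21949.3 N
21949.3 N ÷ (4.44822 N/lbf) = 4934.4 lbf

4934 lbf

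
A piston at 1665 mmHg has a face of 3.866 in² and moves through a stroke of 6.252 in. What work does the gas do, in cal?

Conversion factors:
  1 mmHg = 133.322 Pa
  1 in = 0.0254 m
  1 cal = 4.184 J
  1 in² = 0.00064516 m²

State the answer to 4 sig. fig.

21.01 cal

1665 mmHg → 221981 Pa
3.866 in² → 0.00249419 m²
F = P × A = 221981 × 0.00249419 = 553.663 N
6.252 in → 0.158801 m
W = F × d = 553.663 × 0.158801 = 87.9222 J
In cal: 87.9222 / 4.184 = 21.0139 cal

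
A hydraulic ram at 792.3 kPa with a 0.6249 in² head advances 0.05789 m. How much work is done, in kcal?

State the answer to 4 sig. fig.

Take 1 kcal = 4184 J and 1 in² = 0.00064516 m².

792.3 kPa → 792300 Pa
0.6249 in² → 4.0316×10⁻⁴ m²
F = P × A = 792300 × 4.0316×10⁻⁴ = 319.424 N
W = F × d = 319.424 × 0.05789 = 18.4915 J
In kcal: 18.4915 / 4184 = 0.00441957 kcal

0.004420 kcal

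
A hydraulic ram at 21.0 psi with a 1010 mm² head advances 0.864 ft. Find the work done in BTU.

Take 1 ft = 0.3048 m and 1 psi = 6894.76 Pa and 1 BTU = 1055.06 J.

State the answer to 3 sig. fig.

0.0365 BTU

21.0 psi → 144790 Pa
1010 mm² → 0.00101 m²
F = P × A = 144790 × 0.00101 = 146.238 N
0.864 ft → 0.263347 m
W = F × d = 146.238 × 0.263347 = 38.5113 J
In BTU: 38.5113 / 1055.06 = 0.0365015 BTU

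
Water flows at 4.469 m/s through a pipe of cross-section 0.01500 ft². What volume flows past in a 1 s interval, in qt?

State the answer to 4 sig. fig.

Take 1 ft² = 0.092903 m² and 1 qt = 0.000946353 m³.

0.01500 ft² × 0.092903 = 0.00139354 m²
V = v × A × t = 4.469 m/s × 0.00139354 m² × 1 s = 0.00622773 m³
0.00622773 m³ ÷ (0.000946353 m³/qt) = 6.58077 qt

6.581 qt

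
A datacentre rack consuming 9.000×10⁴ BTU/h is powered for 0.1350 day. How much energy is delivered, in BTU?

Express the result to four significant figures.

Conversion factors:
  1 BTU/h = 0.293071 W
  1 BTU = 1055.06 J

9.000×10⁴ BTU/h × 0.293071 = 26376.4 W
0.1350 day × 86400 = 11664 s
E = P × t = 26376.4 W × 11664 s = 3.07654×10⁸ J
3.07654×10⁸ J ÷ (1055.06 J/BTU) = 291599 BTU

2.916×10⁵ BTU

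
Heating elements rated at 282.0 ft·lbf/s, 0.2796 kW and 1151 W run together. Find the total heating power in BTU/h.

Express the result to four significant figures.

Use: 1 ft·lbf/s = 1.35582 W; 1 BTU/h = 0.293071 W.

6186 BTU/h

282.0 ft·lbf/s × 1.35582 = 382.341 W
0.2796 kW × 1000 = 279.6 W
1151 W (already W)
Total: 382.341 + 279.6 + 1151 = 1812.94 W
In BTU/h: 1812.94 / 0.293071 = 6186.01 BTU/h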